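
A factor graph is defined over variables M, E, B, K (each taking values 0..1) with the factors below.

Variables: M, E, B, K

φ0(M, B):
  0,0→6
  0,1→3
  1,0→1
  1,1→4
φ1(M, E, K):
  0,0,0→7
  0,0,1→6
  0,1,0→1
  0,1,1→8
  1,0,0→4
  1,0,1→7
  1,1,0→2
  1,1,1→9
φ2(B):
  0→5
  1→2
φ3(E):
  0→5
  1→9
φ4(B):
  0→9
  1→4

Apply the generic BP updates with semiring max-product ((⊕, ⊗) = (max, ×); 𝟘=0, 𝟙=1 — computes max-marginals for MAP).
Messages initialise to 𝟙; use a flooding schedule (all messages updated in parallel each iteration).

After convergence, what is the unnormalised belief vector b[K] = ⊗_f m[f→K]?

init: all messages = 𝟙 over 2 values
r1 m[φ0→M] = [6, 4]
r1 m[φ0→B] = [6, 4]
r1 m[φ1→M] = [8, 9]
r1 m[φ1→E] = [7, 9]
r1 m[φ1→K] = [7, 9]
r1 m[φ2→B] = [5, 2]
r1 m[φ3→E] = [5, 9]
r1 m[φ4→B] = [9, 4]
r1 m[M→φ0] = [1, 1]
r1 m[M→φ1] = [1, 1]
r1 m[E→φ1] = [1, 1]
r1 m[E→φ3] = [1, 1]
r1 m[B→φ0] = [1, 1]
r1 m[B→φ2] = [1, 1]
r1 m[B→φ4] = [1, 1]
r1 m[K→φ1] = [1, 1]
r2 m[φ0→M] = [6, 4]
r2 m[φ0→B] = [6, 4]
r2 m[φ1→M] = [8, 9]
r2 m[φ1→E] = [7, 9]
r2 m[φ1→K] = [7, 9]
r2 m[φ2→B] = [5, 2]
r2 m[φ3→E] = [5, 9]
r2 m[φ4→B] = [9, 4]
r2 m[M→φ0] = [8, 9]
r2 m[M→φ1] = [6, 4]
r2 m[E→φ1] = [5, 9]
r2 m[E→φ3] = [7, 9]
r2 m[B→φ0] = [45, 8]
r2 m[B→φ2] = [54, 16]
r2 m[B→φ4] = [30, 8]
r2 m[K→φ1] = [1, 1]
r3 m[φ0→M] = [270, 45]
r3 m[φ0→B] = [48, 36]
r3 m[φ1→M] = [72, 81]
r3 m[φ1→E] = [42, 48]
r3 m[φ1→K] = [210, 432]
r3 m[φ2→B] = [5, 2]
r3 m[φ3→E] = [5, 9]
r3 m[φ4→B] = [9, 4]
r3 m[M→φ0] = [8, 9]
r3 m[M→φ1] = [6, 4]
r3 m[E→φ1] = [5, 9]
r3 m[E→φ3] = [7, 9]
r3 m[B→φ0] = [45, 8]
r3 m[B→φ2] = [54, 16]
r3 m[B→φ4] = [30, 8]
r3 m[K→φ1] = [1, 1]
r4 m[φ0→M] = [270, 45]
r4 m[φ0→B] = [48, 36]
r4 m[φ1→M] = [72, 81]
r4 m[φ1→E] = [42, 48]
r4 m[φ1→K] = [210, 432]
r4 m[φ2→B] = [5, 2]
r4 m[φ3→E] = [5, 9]
r4 m[φ4→B] = [9, 4]
r4 m[M→φ0] = [72, 81]
r4 m[M→φ1] = [270, 45]
r4 m[E→φ1] = [5, 9]
r4 m[E→φ3] = [42, 48]
r4 m[B→φ0] = [45, 8]
r4 m[B→φ2] = [432, 144]
r4 m[B→φ4] = [240, 72]
r4 m[K→φ1] = [1, 1]
r5 m[φ0→M] = [270, 45]
r5 m[φ0→B] = [432, 324]
r5 m[φ1→M] = [72, 81]
r5 m[φ1→E] = [1890, 2160]
r5 m[φ1→K] = [9450, 19440]
r5 m[φ2→B] = [5, 2]
r5 m[φ3→E] = [5, 9]
r5 m[φ4→B] = [9, 4]
r5 m[M→φ0] = [72, 81]
r5 m[M→φ1] = [270, 45]
r5 m[E→φ1] = [5, 9]
r5 m[E→φ3] = [42, 48]
r5 m[B→φ0] = [45, 8]
r5 m[B→φ2] = [432, 144]
r5 m[B→φ4] = [240, 72]
r5 m[K→φ1] = [1, 1]
r6 m[φ0→M] = [270, 45]
r6 m[φ0→B] = [432, 324]
r6 m[φ1→M] = [72, 81]
r6 m[φ1→E] = [1890, 2160]
r6 m[φ1→K] = [9450, 19440]
r6 m[φ2→B] = [5, 2]
r6 m[φ3→E] = [5, 9]
r6 m[φ4→B] = [9, 4]
r6 m[M→φ0] = [72, 81]
r6 m[M→φ1] = [270, 45]
r6 m[E→φ1] = [5, 9]
r6 m[E→φ3] = [1890, 2160]
r6 m[B→φ0] = [45, 8]
r6 m[B→φ2] = [3888, 1296]
r6 m[B→φ4] = [2160, 648]
r6 m[K→φ1] = [1, 1]
r7 m[φ0→M] = [270, 45]
r7 m[φ0→B] = [432, 324]
r7 m[φ1→M] = [72, 81]
r7 m[φ1→E] = [1890, 2160]
r7 m[φ1→K] = [9450, 19440]
r7 m[φ2→B] = [5, 2]
r7 m[φ3→E] = [5, 9]
r7 m[φ4→B] = [9, 4]
r7 m[M→φ0] = [72, 81]
r7 m[M→φ1] = [270, 45]
r7 m[E→φ1] = [5, 9]
r7 m[E→φ3] = [1890, 2160]
r7 m[B→φ0] = [45, 8]
r7 m[B→φ2] = [3888, 1296]
r7 m[B→φ4] = [2160, 648]
r7 m[K→φ1] = [1, 1]
fixed point reached at round 7
b[K] = ⊗ incoming = [9450, 19440]

b[K] = [9450, 19440]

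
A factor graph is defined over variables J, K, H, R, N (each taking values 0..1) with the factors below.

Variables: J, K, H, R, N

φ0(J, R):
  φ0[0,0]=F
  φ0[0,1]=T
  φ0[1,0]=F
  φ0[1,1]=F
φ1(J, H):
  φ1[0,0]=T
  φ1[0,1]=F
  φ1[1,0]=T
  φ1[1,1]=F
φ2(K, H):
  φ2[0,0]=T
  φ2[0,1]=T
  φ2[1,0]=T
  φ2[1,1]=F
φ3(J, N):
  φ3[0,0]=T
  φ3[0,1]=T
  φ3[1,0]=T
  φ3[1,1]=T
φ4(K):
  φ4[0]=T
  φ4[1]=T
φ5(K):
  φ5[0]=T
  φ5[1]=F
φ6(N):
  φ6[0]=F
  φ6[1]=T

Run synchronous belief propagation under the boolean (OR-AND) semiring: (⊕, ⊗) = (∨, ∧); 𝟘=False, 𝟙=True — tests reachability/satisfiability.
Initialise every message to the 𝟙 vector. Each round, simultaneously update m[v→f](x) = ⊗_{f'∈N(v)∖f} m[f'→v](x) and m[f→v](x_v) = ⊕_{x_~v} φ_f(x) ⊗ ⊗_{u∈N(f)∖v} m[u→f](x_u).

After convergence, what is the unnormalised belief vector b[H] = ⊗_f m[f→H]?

b[H] = [T, F]

init: all messages = 𝟙 over 2 values
r1 m[φ0→J] = [T, F]
r1 m[φ0→R] = [F, T]
r1 m[φ1→J] = [T, T]
r1 m[φ1→H] = [T, F]
r1 m[φ2→K] = [T, T]
r1 m[φ2→H] = [T, T]
r1 m[φ3→J] = [T, T]
r1 m[φ3→N] = [T, T]
r1 m[φ4→K] = [T, T]
r1 m[φ5→K] = [T, F]
r1 m[φ6→N] = [F, T]
r1 m[J→φ0] = [T, T]
r1 m[J→φ1] = [T, T]
r1 m[J→φ3] = [T, T]
r1 m[K→φ2] = [T, T]
r1 m[K→φ4] = [T, T]
r1 m[K→φ5] = [T, T]
r1 m[H→φ1] = [T, T]
r1 m[H→φ2] = [T, T]
r1 m[R→φ0] = [T, T]
r1 m[N→φ3] = [T, T]
r1 m[N→φ6] = [T, T]
r2 m[φ0→J] = [T, F]
r2 m[φ0→R] = [F, T]
r2 m[φ1→J] = [T, T]
r2 m[φ1→H] = [T, F]
r2 m[φ2→K] = [T, T]
r2 m[φ2→H] = [T, T]
r2 m[φ3→J] = [T, T]
r2 m[φ3→N] = [T, T]
r2 m[φ4→K] = [T, T]
r2 m[φ5→K] = [T, F]
r2 m[φ6→N] = [F, T]
r2 m[J→φ0] = [T, T]
r2 m[J→φ1] = [T, F]
r2 m[J→φ3] = [T, F]
r2 m[K→φ2] = [T, F]
r2 m[K→φ4] = [T, F]
r2 m[K→φ5] = [T, T]
r2 m[H→φ1] = [T, T]
r2 m[H→φ2] = [T, F]
r2 m[R→φ0] = [T, T]
r2 m[N→φ3] = [F, T]
r2 m[N→φ6] = [T, T]
r3 m[φ0→J] = [T, F]
r3 m[φ0→R] = [F, T]
r3 m[φ1→J] = [T, T]
r3 m[φ1→H] = [T, F]
r3 m[φ2→K] = [T, T]
r3 m[φ2→H] = [T, T]
r3 m[φ3→J] = [T, T]
r3 m[φ3→N] = [T, T]
r3 m[φ4→K] = [T, T]
r3 m[φ5→K] = [T, F]
r3 m[φ6→N] = [F, T]
r3 m[J→φ0] = [T, T]
r3 m[J→φ1] = [T, F]
r3 m[J→φ3] = [T, F]
r3 m[K→φ2] = [T, F]
r3 m[K→φ4] = [T, F]
r3 m[K→φ5] = [T, T]
r3 m[H→φ1] = [T, T]
r3 m[H→φ2] = [T, F]
r3 m[R→φ0] = [T, T]
r3 m[N→φ3] = [F, T]
r3 m[N→φ6] = [T, T]
fixed point reached at round 3
b[H] = ⊗ incoming = [T, F]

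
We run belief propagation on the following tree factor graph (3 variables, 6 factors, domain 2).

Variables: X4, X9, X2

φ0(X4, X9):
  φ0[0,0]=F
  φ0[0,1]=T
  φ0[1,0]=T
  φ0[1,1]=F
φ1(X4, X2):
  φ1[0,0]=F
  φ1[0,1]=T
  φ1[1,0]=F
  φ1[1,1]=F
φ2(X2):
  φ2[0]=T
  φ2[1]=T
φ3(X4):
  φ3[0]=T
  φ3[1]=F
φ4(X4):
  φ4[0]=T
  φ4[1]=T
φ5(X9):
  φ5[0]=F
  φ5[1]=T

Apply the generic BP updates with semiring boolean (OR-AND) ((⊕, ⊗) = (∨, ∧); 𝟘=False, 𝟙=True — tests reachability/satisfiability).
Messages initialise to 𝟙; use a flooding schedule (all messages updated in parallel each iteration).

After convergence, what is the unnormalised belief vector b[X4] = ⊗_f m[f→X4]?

init: all messages = 𝟙 over 2 values
r1 m[φ0→X4] = [T, T]
r1 m[φ0→X9] = [T, T]
r1 m[φ1→X4] = [T, F]
r1 m[φ1→X2] = [F, T]
r1 m[φ2→X2] = [T, T]
r1 m[φ3→X4] = [T, F]
r1 m[φ4→X4] = [T, T]
r1 m[φ5→X9] = [F, T]
r1 m[X4→φ0] = [T, T]
r1 m[X4→φ1] = [T, T]
r1 m[X4→φ3] = [T, T]
r1 m[X4→φ4] = [T, T]
r1 m[X9→φ0] = [T, T]
r1 m[X9→φ5] = [T, T]
r1 m[X2→φ1] = [T, T]
r1 m[X2→φ2] = [T, T]
r2 m[φ0→X4] = [T, T]
r2 m[φ0→X9] = [T, T]
r2 m[φ1→X4] = [T, F]
r2 m[φ1→X2] = [F, T]
r2 m[φ2→X2] = [T, T]
r2 m[φ3→X4] = [T, F]
r2 m[φ4→X4] = [T, T]
r2 m[φ5→X9] = [F, T]
r2 m[X4→φ0] = [T, F]
r2 m[X4→φ1] = [T, F]
r2 m[X4→φ3] = [T, F]
r2 m[X4→φ4] = [T, F]
r2 m[X9→φ0] = [F, T]
r2 m[X9→φ5] = [T, T]
r2 m[X2→φ1] = [T, T]
r2 m[X2→φ2] = [F, T]
r3 m[φ0→X4] = [T, F]
r3 m[φ0→X9] = [F, T]
r3 m[φ1→X4] = [T, F]
r3 m[φ1→X2] = [F, T]
r3 m[φ2→X2] = [T, T]
r3 m[φ3→X4] = [T, F]
r3 m[φ4→X4] = [T, T]
r3 m[φ5→X9] = [F, T]
r3 m[X4→φ0] = [T, F]
r3 m[X4→φ1] = [T, F]
r3 m[X4→φ3] = [T, F]
r3 m[X4→φ4] = [T, F]
r3 m[X9→φ0] = [F, T]
r3 m[X9→φ5] = [T, T]
r3 m[X2→φ1] = [T, T]
r3 m[X2→φ2] = [F, T]
r4 m[φ0→X4] = [T, F]
r4 m[φ0→X9] = [F, T]
r4 m[φ1→X4] = [T, F]
r4 m[φ1→X2] = [F, T]
r4 m[φ2→X2] = [T, T]
r4 m[φ3→X4] = [T, F]
r4 m[φ4→X4] = [T, T]
r4 m[φ5→X9] = [F, T]
r4 m[X4→φ0] = [T, F]
r4 m[X4→φ1] = [T, F]
r4 m[X4→φ3] = [T, F]
r4 m[X4→φ4] = [T, F]
r4 m[X9→φ0] = [F, T]
r4 m[X9→φ5] = [F, T]
r4 m[X2→φ1] = [T, T]
r4 m[X2→φ2] = [F, T]
r5 m[φ0→X4] = [T, F]
r5 m[φ0→X9] = [F, T]
r5 m[φ1→X4] = [T, F]
r5 m[φ1→X2] = [F, T]
r5 m[φ2→X2] = [T, T]
r5 m[φ3→X4] = [T, F]
r5 m[φ4→X4] = [T, T]
r5 m[φ5→X9] = [F, T]
r5 m[X4→φ0] = [T, F]
r5 m[X4→φ1] = [T, F]
r5 m[X4→φ3] = [T, F]
r5 m[X4→φ4] = [T, F]
r5 m[X9→φ0] = [F, T]
r5 m[X9→φ5] = [F, T]
r5 m[X2→φ1] = [T, T]
r5 m[X2→φ2] = [F, T]
fixed point reached at round 5
b[X4] = ⊗ incoming = [T, F]

b[X4] = [T, F]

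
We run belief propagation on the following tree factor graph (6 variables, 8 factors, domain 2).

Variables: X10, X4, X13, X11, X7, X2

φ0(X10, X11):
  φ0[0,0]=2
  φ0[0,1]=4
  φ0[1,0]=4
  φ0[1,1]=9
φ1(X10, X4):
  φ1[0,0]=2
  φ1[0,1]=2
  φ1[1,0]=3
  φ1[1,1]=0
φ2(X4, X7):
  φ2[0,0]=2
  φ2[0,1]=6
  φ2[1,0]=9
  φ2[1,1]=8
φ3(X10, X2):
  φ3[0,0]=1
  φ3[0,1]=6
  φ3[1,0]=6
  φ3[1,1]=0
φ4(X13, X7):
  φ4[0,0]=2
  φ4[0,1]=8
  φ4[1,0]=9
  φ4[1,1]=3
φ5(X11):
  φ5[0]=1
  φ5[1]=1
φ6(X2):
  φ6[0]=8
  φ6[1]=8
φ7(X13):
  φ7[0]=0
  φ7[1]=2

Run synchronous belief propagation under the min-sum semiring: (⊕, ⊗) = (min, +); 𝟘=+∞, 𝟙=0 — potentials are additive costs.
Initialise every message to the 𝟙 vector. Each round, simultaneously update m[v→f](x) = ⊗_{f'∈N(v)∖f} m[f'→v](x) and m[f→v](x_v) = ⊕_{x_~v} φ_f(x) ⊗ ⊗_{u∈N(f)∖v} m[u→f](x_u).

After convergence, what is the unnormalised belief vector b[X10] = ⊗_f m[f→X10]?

init: all messages = 𝟙 over 2 values
r1 m[φ0→X10] = [2, 4]
r1 m[φ0→X11] = [2, 4]
r1 m[φ1→X10] = [2, 0]
r1 m[φ1→X4] = [2, 0]
r1 m[φ2→X4] = [2, 8]
r1 m[φ2→X7] = [2, 6]
r1 m[φ3→X10] = [1, 0]
r1 m[φ3→X2] = [1, 0]
r1 m[φ4→X13] = [2, 3]
r1 m[φ4→X7] = [2, 3]
r1 m[φ5→X11] = [1, 1]
r1 m[φ6→X2] = [8, 8]
r1 m[φ7→X13] = [0, 2]
r1 m[X10→φ0] = [0, 0]
r1 m[X10→φ1] = [0, 0]
r1 m[X10→φ3] = [0, 0]
r1 m[X4→φ1] = [0, 0]
r1 m[X4→φ2] = [0, 0]
r1 m[X13→φ4] = [0, 0]
r1 m[X13→φ7] = [0, 0]
r1 m[X11→φ0] = [0, 0]
r1 m[X11→φ5] = [0, 0]
r1 m[X7→φ2] = [0, 0]
r1 m[X7→φ4] = [0, 0]
r1 m[X2→φ3] = [0, 0]
r1 m[X2→φ6] = [0, 0]
r2 m[φ0→X10] = [2, 4]
r2 m[φ0→X11] = [2, 4]
r2 m[φ1→X10] = [2, 0]
r2 m[φ1→X4] = [2, 0]
r2 m[φ2→X4] = [2, 8]
r2 m[φ2→X7] = [2, 6]
r2 m[φ3→X10] = [1, 0]
r2 m[φ3→X2] = [1, 0]
r2 m[φ4→X13] = [2, 3]
r2 m[φ4→X7] = [2, 3]
r2 m[φ5→X11] = [1, 1]
r2 m[φ6→X2] = [8, 8]
r2 m[φ7→X13] = [0, 2]
r2 m[X10→φ0] = [3, 0]
r2 m[X10→φ1] = [3, 4]
r2 m[X10→φ3] = [4, 4]
r2 m[X4→φ1] = [2, 8]
r2 m[X4→φ2] = [2, 0]
r2 m[X13→φ4] = [0, 2]
r2 m[X13→φ7] = [2, 3]
r2 m[X11→φ0] = [1, 1]
r2 m[X11→φ5] = [2, 4]
r2 m[X7→φ2] = [2, 3]
r2 m[X7→φ4] = [2, 6]
r2 m[X2→φ3] = [8, 8]
r2 m[X2→φ6] = [1, 0]
r3 m[φ0→X10] = [3, 5]
r3 m[φ0→X11] = [4, 7]
r3 m[φ1→X10] = [4, 5]
r3 m[φ1→X4] = [5, 4]
r3 m[φ2→X4] = [4, 11]
r3 m[φ2→X7] = [4, 8]
r3 m[φ3→X10] = [9, 8]
r3 m[φ3→X2] = [5, 4]
r3 m[φ4→X13] = [4, 9]
r3 m[φ4→X7] = [2, 5]
r3 m[φ5→X11] = [1, 1]
r3 m[φ6→X2] = [8, 8]
r3 m[φ7→X13] = [0, 2]
r3 m[X10→φ0] = [3, 0]
r3 m[X10→φ1] = [3, 4]
r3 m[X10→φ3] = [4, 4]
r3 m[X4→φ1] = [2, 8]
r3 m[X4→φ2] = [2, 0]
r3 m[X13→φ4] = [0, 2]
r3 m[X13→φ7] = [2, 3]
r3 m[X11→φ0] = [1, 1]
r3 m[X11→φ5] = [2, 4]
r3 m[X7→φ2] = [2, 3]
r3 m[X7→φ4] = [2, 6]
r3 m[X2→φ3] = [8, 8]
r3 m[X2→φ6] = [1, 0]
r4 m[φ0→X10] = [3, 5]
r4 m[φ0→X11] = [4, 7]
r4 m[φ1→X10] = [4, 5]
r4 m[φ1→X4] = [5, 4]
r4 m[φ2→X4] = [4, 11]
r4 m[φ2→X7] = [4, 8]
r4 m[φ3→X10] = [9, 8]
r4 m[φ3→X2] = [5, 4]
r4 m[φ4→X13] = [4, 9]
r4 m[φ4→X7] = [2, 5]
r4 m[φ5→X11] = [1, 1]
r4 m[φ6→X2] = [8, 8]
r4 m[φ7→X13] = [0, 2]
r4 m[X10→φ0] = [13, 13]
r4 m[X10→φ1] = [12, 13]
r4 m[X10→φ3] = [7, 10]
r4 m[X4→φ1] = [4, 11]
r4 m[X4→φ2] = [5, 4]
r4 m[X13→φ4] = [0, 2]
r4 m[X13→φ7] = [4, 9]
r4 m[X11→φ0] = [1, 1]
r4 m[X11→φ5] = [4, 7]
r4 m[X7→φ2] = [2, 5]
r4 m[X7→φ4] = [4, 8]
r4 m[X2→φ3] = [8, 8]
r4 m[X2→φ6] = [5, 4]
r5 m[φ0→X10] = [3, 5]
r5 m[φ0→X11] = [15, 17]
r5 m[φ1→X10] = [6, 7]
r5 m[φ1→X4] = [14, 13]
r5 m[φ2→X4] = [4, 11]
r5 m[φ2→X7] = [7, 11]
r5 m[φ3→X10] = [9, 8]
r5 m[φ3→X2] = [8, 10]
r5 m[φ4→X13] = [6, 11]
r5 m[φ4→X7] = [2, 5]
r5 m[φ5→X11] = [1, 1]
r5 m[φ6→X2] = [8, 8]
r5 m[φ7→X13] = [0, 2]
r5 m[X10→φ0] = [13, 13]
r5 m[X10→φ1] = [12, 13]
r5 m[X10→φ3] = [7, 10]
r5 m[X4→φ1] = [4, 11]
r5 m[X4→φ2] = [5, 4]
r5 m[X13→φ4] = [0, 2]
r5 m[X13→φ7] = [4, 9]
r5 m[X11→φ0] = [1, 1]
r5 m[X11→φ5] = [4, 7]
r5 m[X7→φ2] = [2, 5]
r5 m[X7→φ4] = [4, 8]
r5 m[X2→φ3] = [8, 8]
r5 m[X2→φ6] = [5, 4]
r6 m[φ0→X10] = [3, 5]
r6 m[φ0→X11] = [15, 17]
r6 m[φ1→X10] = [6, 7]
r6 m[φ1→X4] = [14, 13]
r6 m[φ2→X4] = [4, 11]
r6 m[φ2→X7] = [7, 11]
r6 m[φ3→X10] = [9, 8]
r6 m[φ3→X2] = [8, 10]
r6 m[φ4→X13] = [6, 11]
r6 m[φ4→X7] = [2, 5]
r6 m[φ5→X11] = [1, 1]
r6 m[φ6→X2] = [8, 8]
r6 m[φ7→X13] = [0, 2]
r6 m[X10→φ0] = [15, 15]
r6 m[X10→φ1] = [12, 13]
r6 m[X10→φ3] = [9, 12]
r6 m[X4→φ1] = [4, 11]
r6 m[X4→φ2] = [14, 13]
r6 m[X13→φ4] = [0, 2]
r6 m[X13→φ7] = [6, 11]
r6 m[X11→φ0] = [1, 1]
r6 m[X11→φ5] = [15, 17]
r6 m[X7→φ2] = [2, 5]
r6 m[X7→φ4] = [7, 11]
r6 m[X2→φ3] = [8, 8]
r6 m[X2→φ6] = [8, 10]
r7 m[φ0→X10] = [3, 5]
r7 m[φ0→X11] = [17, 19]
r7 m[φ1→X10] = [6, 7]
r7 m[φ1→X4] = [14, 13]
r7 m[φ2→X4] = [4, 11]
r7 m[φ2→X7] = [16, 20]
r7 m[φ3→X10] = [9, 8]
r7 m[φ3→X2] = [10, 12]
r7 m[φ4→X13] = [9, 14]
r7 m[φ4→X7] = [2, 5]
r7 m[φ5→X11] = [1, 1]
r7 m[φ6→X2] = [8, 8]
r7 m[φ7→X13] = [0, 2]
r7 m[X10→φ0] = [15, 15]
r7 m[X10→φ1] = [12, 13]
r7 m[X10→φ3] = [9, 12]
r7 m[X4→φ1] = [4, 11]
r7 m[X4→φ2] = [14, 13]
r7 m[X13→φ4] = [0, 2]
r7 m[X13→φ7] = [6, 11]
r7 m[X11→φ0] = [1, 1]
r7 m[X11→φ5] = [15, 17]
r7 m[X7→φ2] = [2, 5]
r7 m[X7→φ4] = [7, 11]
r7 m[X2→φ3] = [8, 8]
r7 m[X2→φ6] = [8, 10]
r8 m[φ0→X10] = [3, 5]
r8 m[φ0→X11] = [17, 19]
r8 m[φ1→X10] = [6, 7]
r8 m[φ1→X4] = [14, 13]
r8 m[φ2→X4] = [4, 11]
r8 m[φ2→X7] = [16, 20]
r8 m[φ3→X10] = [9, 8]
r8 m[φ3→X2] = [10, 12]
r8 m[φ4→X13] = [9, 14]
r8 m[φ4→X7] = [2, 5]
r8 m[φ5→X11] = [1, 1]
r8 m[φ6→X2] = [8, 8]
r8 m[φ7→X13] = [0, 2]
r8 m[X10→φ0] = [15, 15]
r8 m[X10→φ1] = [12, 13]
r8 m[X10→φ3] = [9, 12]
r8 m[X4→φ1] = [4, 11]
r8 m[X4→φ2] = [14, 13]
r8 m[X13→φ4] = [0, 2]
r8 m[X13→φ7] = [9, 14]
r8 m[X11→φ0] = [1, 1]
r8 m[X11→φ5] = [17, 19]
r8 m[X7→φ2] = [2, 5]
r8 m[X7→φ4] = [16, 20]
r8 m[X2→φ3] = [8, 8]
r8 m[X2→φ6] = [10, 12]
r9 m[φ0→X10] = [3, 5]
r9 m[φ0→X11] = [17, 19]
r9 m[φ1→X10] = [6, 7]
r9 m[φ1→X4] = [14, 13]
r9 m[φ2→X4] = [4, 11]
r9 m[φ2→X7] = [16, 20]
r9 m[φ3→X10] = [9, 8]
r9 m[φ3→X2] = [10, 12]
r9 m[φ4→X13] = [18, 23]
r9 m[φ4→X7] = [2, 5]
r9 m[φ5→X11] = [1, 1]
r9 m[φ6→X2] = [8, 8]
r9 m[φ7→X13] = [0, 2]
r9 m[X10→φ0] = [15, 15]
r9 m[X10→φ1] = [12, 13]
r9 m[X10→φ3] = [9, 12]
r9 m[X4→φ1] = [4, 11]
r9 m[X4→φ2] = [14, 13]
r9 m[X13→φ4] = [0, 2]
r9 m[X13→φ7] = [9, 14]
r9 m[X11→φ0] = [1, 1]
r9 m[X11→φ5] = [17, 19]
r9 m[X7→φ2] = [2, 5]
r9 m[X7→φ4] = [16, 20]
r9 m[X2→φ3] = [8, 8]
r9 m[X2→φ6] = [10, 12]
r10 m[φ0→X10] = [3, 5]
r10 m[φ0→X11] = [17, 19]
r10 m[φ1→X10] = [6, 7]
r10 m[φ1→X4] = [14, 13]
r10 m[φ2→X4] = [4, 11]
r10 m[φ2→X7] = [16, 20]
r10 m[φ3→X10] = [9, 8]
r10 m[φ3→X2] = [10, 12]
r10 m[φ4→X13] = [18, 23]
r10 m[φ4→X7] = [2, 5]
r10 m[φ5→X11] = [1, 1]
r10 m[φ6→X2] = [8, 8]
r10 m[φ7→X13] = [0, 2]
r10 m[X10→φ0] = [15, 15]
r10 m[X10→φ1] = [12, 13]
r10 m[X10→φ3] = [9, 12]
r10 m[X4→φ1] = [4, 11]
r10 m[X4→φ2] = [14, 13]
r10 m[X13→φ4] = [0, 2]
r10 m[X13→φ7] = [18, 23]
r10 m[X11→φ0] = [1, 1]
r10 m[X11→φ5] = [17, 19]
r10 m[X7→φ2] = [2, 5]
r10 m[X7→φ4] = [16, 20]
r10 m[X2→φ3] = [8, 8]
r10 m[X2→φ6] = [10, 12]
r11 m[φ0→X10] = [3, 5]
r11 m[φ0→X11] = [17, 19]
r11 m[φ1→X10] = [6, 7]
r11 m[φ1→X4] = [14, 13]
r11 m[φ2→X4] = [4, 11]
r11 m[φ2→X7] = [16, 20]
r11 m[φ3→X10] = [9, 8]
r11 m[φ3→X2] = [10, 12]
r11 m[φ4→X13] = [18, 23]
r11 m[φ4→X7] = [2, 5]
r11 m[φ5→X11] = [1, 1]
r11 m[φ6→X2] = [8, 8]
r11 m[φ7→X13] = [0, 2]
r11 m[X10→φ0] = [15, 15]
r11 m[X10→φ1] = [12, 13]
r11 m[X10→φ3] = [9, 12]
r11 m[X4→φ1] = [4, 11]
r11 m[X4→φ2] = [14, 13]
r11 m[X13→φ4] = [0, 2]
r11 m[X13→φ7] = [18, 23]
r11 m[X11→φ0] = [1, 1]
r11 m[X11→φ5] = [17, 19]
r11 m[X7→φ2] = [2, 5]
r11 m[X7→φ4] = [16, 20]
r11 m[X2→φ3] = [8, 8]
r11 m[X2→φ6] = [10, 12]
fixed point reached at round 11
b[X10] = ⊗ incoming = [18, 20]

b[X10] = [18, 20]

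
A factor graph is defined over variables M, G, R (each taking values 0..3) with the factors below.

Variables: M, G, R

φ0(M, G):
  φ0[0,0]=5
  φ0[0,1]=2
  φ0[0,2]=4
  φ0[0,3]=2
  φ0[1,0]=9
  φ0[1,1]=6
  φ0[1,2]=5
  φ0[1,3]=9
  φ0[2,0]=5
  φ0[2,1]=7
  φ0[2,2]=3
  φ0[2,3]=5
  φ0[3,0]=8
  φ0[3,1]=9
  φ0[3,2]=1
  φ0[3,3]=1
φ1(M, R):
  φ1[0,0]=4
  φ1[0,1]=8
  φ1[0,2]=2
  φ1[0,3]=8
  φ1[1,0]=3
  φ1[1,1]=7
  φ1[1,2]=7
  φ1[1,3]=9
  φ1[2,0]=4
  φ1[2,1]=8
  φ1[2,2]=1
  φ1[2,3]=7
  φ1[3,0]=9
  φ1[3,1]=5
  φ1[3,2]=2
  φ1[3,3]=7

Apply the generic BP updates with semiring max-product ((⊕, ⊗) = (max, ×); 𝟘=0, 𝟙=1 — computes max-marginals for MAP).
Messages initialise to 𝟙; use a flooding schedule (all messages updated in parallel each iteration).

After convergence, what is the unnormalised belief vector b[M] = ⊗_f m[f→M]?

b[M] = [40, 81, 56, 81]

init: all messages = 𝟙 over 4 values
r1 m[φ0→M] = [5, 9, 7, 9]
r1 m[φ0→G] = [9, 9, 5, 9]
r1 m[φ1→M] = [8, 9, 8, 9]
r1 m[φ1→R] = [9, 8, 7, 9]
r1 m[M→φ0] = [1, 1, 1, 1]
r1 m[M→φ1] = [1, 1, 1, 1]
r1 m[G→φ0] = [1, 1, 1, 1]
r1 m[R→φ1] = [1, 1, 1, 1]
r2 m[φ0→M] = [5, 9, 7, 9]
r2 m[φ0→G] = [9, 9, 5, 9]
r2 m[φ1→M] = [8, 9, 8, 9]
r2 m[φ1→R] = [9, 8, 7, 9]
r2 m[M→φ0] = [8, 9, 8, 9]
r2 m[M→φ1] = [5, 9, 7, 9]
r2 m[G→φ0] = [1, 1, 1, 1]
r2 m[R→φ1] = [1, 1, 1, 1]
r3 m[φ0→M] = [5, 9, 7, 9]
r3 m[φ0→G] = [81, 81, 45, 81]
r3 m[φ1→M] = [8, 9, 8, 9]
r3 m[φ1→R] = [81, 63, 63, 81]
r3 m[M→φ0] = [8, 9, 8, 9]
r3 m[M→φ1] = [5, 9, 7, 9]
r3 m[G→φ0] = [1, 1, 1, 1]
r3 m[R→φ1] = [1, 1, 1, 1]
r4 m[φ0→M] = [5, 9, 7, 9]
r4 m[φ0→G] = [81, 81, 45, 81]
r4 m[φ1→M] = [8, 9, 8, 9]
r4 m[φ1→R] = [81, 63, 63, 81]
r4 m[M→φ0] = [8, 9, 8, 9]
r4 m[M→φ1] = [5, 9, 7, 9]
r4 m[G→φ0] = [1, 1, 1, 1]
r4 m[R→φ1] = [1, 1, 1, 1]
fixed point reached at round 4
b[M] = ⊗ incoming = [40, 81, 56, 81]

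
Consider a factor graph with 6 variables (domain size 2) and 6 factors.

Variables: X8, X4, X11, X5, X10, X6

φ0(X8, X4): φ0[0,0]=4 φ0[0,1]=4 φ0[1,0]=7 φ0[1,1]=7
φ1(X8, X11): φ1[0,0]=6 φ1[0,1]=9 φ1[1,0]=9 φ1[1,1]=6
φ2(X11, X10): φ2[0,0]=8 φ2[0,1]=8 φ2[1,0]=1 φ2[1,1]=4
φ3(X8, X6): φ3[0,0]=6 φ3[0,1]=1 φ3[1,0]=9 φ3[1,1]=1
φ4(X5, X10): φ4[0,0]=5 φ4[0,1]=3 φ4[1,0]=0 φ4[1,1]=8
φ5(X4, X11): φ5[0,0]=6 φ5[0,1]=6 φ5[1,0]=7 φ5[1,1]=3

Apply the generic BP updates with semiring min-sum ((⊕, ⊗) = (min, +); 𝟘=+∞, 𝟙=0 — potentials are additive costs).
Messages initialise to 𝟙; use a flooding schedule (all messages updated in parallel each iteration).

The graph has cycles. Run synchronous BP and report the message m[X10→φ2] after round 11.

init: all messages = 𝟙 over 2 values
r1 m[φ0→X8] = [4, 7]
r1 m[φ0→X4] = [4, 4]
r1 m[φ1→X8] = [6, 6]
r1 m[φ1→X11] = [6, 6]
r1 m[φ2→X11] = [8, 1]
r1 m[φ2→X10] = [1, 4]
r1 m[φ3→X8] = [1, 1]
r1 m[φ3→X6] = [6, 1]
r1 m[φ4→X5] = [3, 0]
r1 m[φ4→X10] = [0, 3]
r1 m[φ5→X4] = [6, 3]
r1 m[φ5→X11] = [6, 3]
r1 m[X8→φ0] = [0, 0]
r1 m[X8→φ1] = [0, 0]
r1 m[X8→φ3] = [0, 0]
r1 m[X4→φ0] = [0, 0]
r1 m[X4→φ5] = [0, 0]
r1 m[X11→φ1] = [0, 0]
r1 m[X11→φ2] = [0, 0]
r1 m[X11→φ5] = [0, 0]
r1 m[X5→φ4] = [0, 0]
r1 m[X10→φ2] = [0, 0]
r1 m[X10→φ4] = [0, 0]
r1 m[X6→φ3] = [0, 0]
r2 m[φ0→X8] = [4, 7]
r2 m[φ0→X4] = [4, 4]
r2 m[φ1→X8] = [6, 6]
r2 m[φ1→X11] = [6, 6]
r2 m[φ2→X11] = [8, 1]
r2 m[φ2→X10] = [1, 4]
r2 m[φ3→X8] = [1, 1]
r2 m[φ3→X6] = [6, 1]
r2 m[φ4→X5] = [3, 0]
r2 m[φ4→X10] = [0, 3]
r2 m[φ5→X4] = [6, 3]
r2 m[φ5→X11] = [6, 3]
r2 m[X8→φ0] = [7, 7]
r2 m[X8→φ1] = [5, 8]
r2 m[X8→φ3] = [10, 13]
r2 m[X4→φ0] = [6, 3]
r2 m[X4→φ5] = [4, 4]
r2 m[X11→φ1] = [14, 4]
r2 m[X11→φ2] = [12, 9]
r2 m[X11→φ5] = [14, 7]
r2 m[X5→φ4] = [0, 0]
r2 m[X10→φ2] = [0, 3]
r2 m[X10→φ4] = [1, 4]
r2 m[X6→φ3] = [0, 0]
r3 m[φ0→X8] = [7, 10]
r3 m[φ0→X4] = [11, 11]
r3 m[φ1→X8] = [13, 10]
r3 m[φ1→X11] = [11, 14]
r3 m[φ2→X11] = [8, 1]
r3 m[φ2→X10] = [10, 13]
r3 m[φ3→X8] = [1, 1]
r3 m[φ3→X6] = [16, 11]
r3 m[φ4→X5] = [6, 1]
r3 m[φ4→X10] = [0, 3]
r3 m[φ5→X4] = [13, 10]
r3 m[φ5→X11] = [10, 7]
r3 m[X8→φ0] = [7, 7]
r3 m[X8→φ1] = [5, 8]
r3 m[X8→φ3] = [10, 13]
r3 m[X4→φ0] = [6, 3]
r3 m[X4→φ5] = [4, 4]
r3 m[X11→φ1] = [14, 4]
r3 m[X11→φ2] = [12, 9]
r3 m[X11→φ5] = [14, 7]
r3 m[X5→φ4] = [0, 0]
r3 m[X10→φ2] = [0, 3]
r3 m[X10→φ4] = [1, 4]
r3 m[X6→φ3] = [0, 0]
r4 m[φ0→X8] = [7, 10]
r4 m[φ0→X4] = [11, 11]
r4 m[φ1→X8] = [13, 10]
r4 m[φ1→X11] = [11, 14]
r4 m[φ2→X11] = [8, 1]
r4 m[φ2→X10] = [10, 13]
r4 m[φ3→X8] = [1, 1]
r4 m[φ3→X6] = [16, 11]
r4 m[φ4→X5] = [6, 1]
r4 m[φ4→X10] = [0, 3]
r4 m[φ5→X4] = [13, 10]
r4 m[φ5→X11] = [10, 7]
r4 m[X8→φ0] = [14, 11]
r4 m[X8→φ1] = [8, 11]
r4 m[X8→φ3] = [20, 20]
r4 m[X4→φ0] = [13, 10]
r4 m[X4→φ5] = [11, 11]
r4 m[X11→φ1] = [18, 8]
r4 m[X11→φ2] = [21, 21]
r4 m[X11→φ5] = [19, 15]
r4 m[X5→φ4] = [0, 0]
r4 m[X10→φ2] = [0, 3]
r4 m[X10→φ4] = [10, 13]
r4 m[X6→φ3] = [0, 0]
r5 m[φ0→X8] = [14, 17]
r5 m[φ0→X4] = [18, 18]
r5 m[φ1→X8] = [17, 14]
r5 m[φ1→X11] = [14, 17]
r5 m[φ2→X11] = [8, 1]
r5 m[φ2→X10] = [22, 25]
r5 m[φ3→X8] = [1, 1]
r5 m[φ3→X6] = [26, 21]
r5 m[φ4→X5] = [15, 10]
r5 m[φ4→X10] = [0, 3]
r5 m[φ5→X4] = [21, 18]
r5 m[φ5→X11] = [17, 14]
r5 m[X8→φ0] = [14, 11]
r5 m[X8→φ1] = [8, 11]
r5 m[X8→φ3] = [20, 20]
r5 m[X4→φ0] = [13, 10]
r5 m[X4→φ5] = [11, 11]
r5 m[X11→φ1] = [18, 8]
r5 m[X11→φ2] = [21, 21]
r5 m[X11→φ5] = [19, 15]
r5 m[X5→φ4] = [0, 0]
r5 m[X10→φ2] = [0, 3]
r5 m[X10→φ4] = [10, 13]
r5 m[X6→φ3] = [0, 0]
r6 m[φ0→X8] = [14, 17]
r6 m[φ0→X4] = [18, 18]
r6 m[φ1→X8] = [17, 14]
r6 m[φ1→X11] = [14, 17]
r6 m[φ2→X11] = [8, 1]
r6 m[φ2→X10] = [22, 25]
r6 m[φ3→X8] = [1, 1]
r6 m[φ3→X6] = [26, 21]
r6 m[φ4→X5] = [15, 10]
r6 m[φ4→X10] = [0, 3]
r6 m[φ5→X4] = [21, 18]
r6 m[φ5→X11] = [17, 14]
r6 m[X8→φ0] = [18, 15]
r6 m[X8→φ1] = [15, 18]
r6 m[X8→φ3] = [31, 31]
r6 m[X4→φ0] = [21, 18]
r6 m[X4→φ5] = [18, 18]
r6 m[X11→φ1] = [25, 15]
r6 m[X11→φ2] = [31, 31]
r6 m[X11→φ5] = [22, 18]
r6 m[X5→φ4] = [0, 0]
r6 m[X10→φ2] = [0, 3]
r6 m[X10→φ4] = [22, 25]
r6 m[X6→φ3] = [0, 0]
r7 m[φ0→X8] = [22, 25]
r7 m[φ0→X4] = [22, 22]
r7 m[φ1→X8] = [24, 21]
r7 m[φ1→X11] = [21, 24]
r7 m[φ2→X11] = [8, 1]
r7 m[φ2→X10] = [32, 35]
r7 m[φ3→X8] = [1, 1]
r7 m[φ3→X6] = [37, 32]
r7 m[φ4→X5] = [27, 22]
r7 m[φ4→X10] = [0, 3]
r7 m[φ5→X4] = [24, 21]
r7 m[φ5→X11] = [24, 21]
r7 m[X8→φ0] = [18, 15]
r7 m[X8→φ1] = [15, 18]
r7 m[X8→φ3] = [31, 31]
r7 m[X4→φ0] = [21, 18]
r7 m[X4→φ5] = [18, 18]
r7 m[X11→φ1] = [25, 15]
r7 m[X11→φ2] = [31, 31]
r7 m[X11→φ5] = [22, 18]
r7 m[X5→φ4] = [0, 0]
r7 m[X10→φ2] = [0, 3]
r7 m[X10→φ4] = [22, 25]
r7 m[X6→φ3] = [0, 0]
r8 m[φ0→X8] = [22, 25]
r8 m[φ0→X4] = [22, 22]
r8 m[φ1→X8] = [24, 21]
r8 m[φ1→X11] = [21, 24]
r8 m[φ2→X11] = [8, 1]
r8 m[φ2→X10] = [32, 35]
r8 m[φ3→X8] = [1, 1]
r8 m[φ3→X6] = [37, 32]
r8 m[φ4→X5] = [27, 22]
r8 m[φ4→X10] = [0, 3]
r8 m[φ5→X4] = [24, 21]
r8 m[φ5→X11] = [24, 21]
r8 m[X8→φ0] = [25, 22]
r8 m[X8→φ1] = [23, 26]
r8 m[X8→φ3] = [46, 46]
r8 m[X4→φ0] = [24, 21]
r8 m[X4→φ5] = [22, 22]
r8 m[X11→φ1] = [32, 22]
r8 m[X11→φ2] = [45, 45]
r8 m[X11→φ5] = [29, 25]
r8 m[X5→φ4] = [0, 0]
r8 m[X10→φ2] = [0, 3]
r8 m[X10→φ4] = [32, 35]
r8 m[X6→φ3] = [0, 0]
r9 m[φ0→X8] = [25, 28]
r9 m[φ0→X4] = [29, 29]
r9 m[φ1→X8] = [31, 28]
r9 m[φ1→X11] = [29, 32]
r9 m[φ2→X11] = [8, 1]
r9 m[φ2→X10] = [46, 49]
r9 m[φ3→X8] = [1, 1]
r9 m[φ3→X6] = [52, 47]
r9 m[φ4→X5] = [37, 32]
r9 m[φ4→X10] = [0, 3]
r9 m[φ5→X4] = [31, 28]
r9 m[φ5→X11] = [28, 25]
r9 m[X8→φ0] = [25, 22]
r9 m[X8→φ1] = [23, 26]
r9 m[X8→φ3] = [46, 46]
r9 m[X4→φ0] = [24, 21]
r9 m[X4→φ5] = [22, 22]
r9 m[X11→φ1] = [32, 22]
r9 m[X11→φ2] = [45, 45]
r9 m[X11→φ5] = [29, 25]
r9 m[X5→φ4] = [0, 0]
r9 m[X10→φ2] = [0, 3]
r9 m[X10→φ4] = [32, 35]
r9 m[X6→φ3] = [0, 0]
r10 m[φ0→X8] = [25, 28]
r10 m[φ0→X4] = [29, 29]
r10 m[φ1→X8] = [31, 28]
r10 m[φ1→X11] = [29, 32]
r10 m[φ2→X11] = [8, 1]
r10 m[φ2→X10] = [46, 49]
r10 m[φ3→X8] = [1, 1]
r10 m[φ3→X6] = [52, 47]
r10 m[φ4→X5] = [37, 32]
r10 m[φ4→X10] = [0, 3]
r10 m[φ5→X4] = [31, 28]
r10 m[φ5→X11] = [28, 25]
r10 m[X8→φ0] = [32, 29]
r10 m[X8→φ1] = [26, 29]
r10 m[X8→φ3] = [56, 56]
r10 m[X4→φ0] = [31, 28]
r10 m[X4→φ5] = [29, 29]
r10 m[X11→φ1] = [36, 26]
r10 m[X11→φ2] = [57, 57]
r10 m[X11→φ5] = [37, 33]
r10 m[X5→φ4] = [0, 0]
r10 m[X10→φ2] = [0, 3]
r10 m[X10→φ4] = [46, 49]
r10 m[X6→φ3] = [0, 0]
r11 m[φ0→X8] = [32, 35]
r11 m[φ0→X4] = [36, 36]
r11 m[φ1→X8] = [35, 32]
r11 m[φ1→X11] = [32, 35]
r11 m[φ2→X11] = [8, 1]
r11 m[φ2→X10] = [58, 61]
r11 m[φ3→X8] = [1, 1]
r11 m[φ3→X6] = [62, 57]
r11 m[φ4→X5] = [51, 46]
r11 m[φ4→X10] = [0, 3]
r11 m[φ5→X4] = [39, 36]
r11 m[φ5→X11] = [35, 32]
r11 m[X8→φ0] = [32, 29]
r11 m[X8→φ1] = [26, 29]
r11 m[X8→φ3] = [56, 56]
r11 m[X4→φ0] = [31, 28]
r11 m[X4→φ5] = [29, 29]
r11 m[X11→φ1] = [36, 26]
r11 m[X11→φ2] = [57, 57]
r11 m[X11→φ5] = [37, 33]
r11 m[X5→φ4] = [0, 0]
r11 m[X10→φ2] = [0, 3]
r11 m[X10→φ4] = [46, 49]
r11 m[X6→φ3] = [0, 0]

message @ round 11 = [0, 3]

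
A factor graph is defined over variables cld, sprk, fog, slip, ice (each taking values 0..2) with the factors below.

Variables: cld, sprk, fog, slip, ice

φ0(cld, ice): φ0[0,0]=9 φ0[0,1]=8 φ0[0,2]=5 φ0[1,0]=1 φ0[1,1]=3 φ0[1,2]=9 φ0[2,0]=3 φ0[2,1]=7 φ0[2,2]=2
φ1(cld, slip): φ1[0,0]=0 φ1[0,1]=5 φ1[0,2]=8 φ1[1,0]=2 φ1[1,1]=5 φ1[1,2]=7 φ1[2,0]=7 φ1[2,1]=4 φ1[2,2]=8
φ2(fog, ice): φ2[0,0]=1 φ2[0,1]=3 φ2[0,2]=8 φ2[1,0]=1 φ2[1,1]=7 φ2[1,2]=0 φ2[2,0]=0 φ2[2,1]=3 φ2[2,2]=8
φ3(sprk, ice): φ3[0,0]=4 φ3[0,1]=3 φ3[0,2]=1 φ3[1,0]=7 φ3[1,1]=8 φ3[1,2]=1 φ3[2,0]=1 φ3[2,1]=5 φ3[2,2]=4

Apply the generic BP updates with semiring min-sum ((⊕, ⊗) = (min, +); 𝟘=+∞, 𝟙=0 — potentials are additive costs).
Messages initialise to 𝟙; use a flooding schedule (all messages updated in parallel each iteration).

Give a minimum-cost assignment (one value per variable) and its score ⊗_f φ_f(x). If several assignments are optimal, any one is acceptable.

init: all messages = 𝟙 over 3 values
r1 m[φ0→cld] = [5, 1, 2]
r1 m[φ0→ice] = [1, 3, 2]
r1 m[φ1→cld] = [0, 2, 4]
r1 m[φ1→slip] = [0, 4, 7]
r1 m[φ2→fog] = [1, 0, 0]
r1 m[φ2→ice] = [0, 3, 0]
r1 m[φ3→sprk] = [1, 1, 1]
r1 m[φ3→ice] = [1, 3, 1]
r1 m[cld→φ0] = [0, 0, 0]
r1 m[cld→φ1] = [0, 0, 0]
r1 m[sprk→φ3] = [0, 0, 0]
r1 m[fog→φ2] = [0, 0, 0]
r1 m[slip→φ1] = [0, 0, 0]
r1 m[ice→φ0] = [0, 0, 0]
r1 m[ice→φ2] = [0, 0, 0]
r1 m[ice→φ3] = [0, 0, 0]
r2 m[φ0→cld] = [5, 1, 2]
r2 m[φ0→ice] = [1, 3, 2]
r2 m[φ1→cld] = [0, 2, 4]
r2 m[φ1→slip] = [0, 4, 7]
r2 m[φ2→fog] = [1, 0, 0]
r2 m[φ2→ice] = [0, 3, 0]
r2 m[φ3→sprk] = [1, 1, 1]
r2 m[φ3→ice] = [1, 3, 1]
r2 m[cld→φ0] = [0, 2, 4]
r2 m[cld→φ1] = [5, 1, 2]
r2 m[sprk→φ3] = [0, 0, 0]
r2 m[fog→φ2] = [0, 0, 0]
r2 m[slip→φ1] = [0, 0, 0]
r2 m[ice→φ0] = [1, 6, 1]
r2 m[ice→φ2] = [2, 6, 3]
r2 m[ice→φ3] = [1, 6, 2]
r3 m[φ0→cld] = [6, 2, 3]
r3 m[φ0→ice] = [3, 5, 5]
r3 m[φ1→cld] = [0, 2, 4]
r3 m[φ1→slip] = [3, 6, 8]
r3 m[φ2→fog] = [3, 3, 2]
r3 m[φ2→ice] = [0, 3, 0]
r3 m[φ3→sprk] = [3, 3, 2]
r3 m[φ3→ice] = [1, 3, 1]
r3 m[cld→φ0] = [0, 2, 4]
r3 m[cld→φ1] = [5, 1, 2]
r3 m[sprk→φ3] = [0, 0, 0]
r3 m[fog→φ2] = [0, 0, 0]
r3 m[slip→φ1] = [0, 0, 0]
r3 m[ice→φ0] = [1, 6, 1]
r3 m[ice→φ2] = [2, 6, 3]
r3 m[ice→φ3] = [1, 6, 2]
r4 m[φ0→cld] = [6, 2, 3]
r4 m[φ0→ice] = [3, 5, 5]
r4 m[φ1→cld] = [0, 2, 4]
r4 m[φ1→slip] = [3, 6, 8]
r4 m[φ2→fog] = [3, 3, 2]
r4 m[φ2→ice] = [0, 3, 0]
r4 m[φ3→sprk] = [3, 3, 2]
r4 m[φ3→ice] = [1, 3, 1]
r4 m[cld→φ0] = [0, 2, 4]
r4 m[cld→φ1] = [6, 2, 3]
r4 m[sprk→φ3] = [0, 0, 0]
r4 m[fog→φ2] = [0, 0, 0]
r4 m[slip→φ1] = [0, 0, 0]
r4 m[ice→φ0] = [1, 6, 1]
r4 m[ice→φ2] = [4, 8, 6]
r4 m[ice→φ3] = [3, 8, 5]
r5 m[φ0→cld] = [6, 2, 3]
r5 m[φ0→ice] = [3, 5, 5]
r5 m[φ1→cld] = [0, 2, 4]
r5 m[φ1→slip] = [4, 7, 9]
r5 m[φ2→fog] = [5, 5, 4]
r5 m[φ2→ice] = [0, 3, 0]
r5 m[φ3→sprk] = [6, 6, 4]
r5 m[φ3→ice] = [1, 3, 1]
r5 m[cld→φ0] = [0, 2, 4]
r5 m[cld→φ1] = [6, 2, 3]
r5 m[sprk→φ3] = [0, 0, 0]
r5 m[fog→φ2] = [0, 0, 0]
r5 m[slip→φ1] = [0, 0, 0]
r5 m[ice→φ0] = [1, 6, 1]
r5 m[ice→φ2] = [4, 8, 6]
r5 m[ice→φ3] = [3, 8, 5]
r6 m[φ0→cld] = [6, 2, 3]
r6 m[φ0→ice] = [3, 5, 5]
r6 m[φ1→cld] = [0, 2, 4]
r6 m[φ1→slip] = [4, 7, 9]
r6 m[φ2→fog] = [5, 5, 4]
r6 m[φ2→ice] = [0, 3, 0]
r6 m[φ3→sprk] = [6, 6, 4]
r6 m[φ3→ice] = [1, 3, 1]
r6 m[cld→φ0] = [0, 2, 4]
r6 m[cld→φ1] = [6, 2, 3]
r6 m[sprk→φ3] = [0, 0, 0]
r6 m[fog→φ2] = [0, 0, 0]
r6 m[slip→φ1] = [0, 0, 0]
r6 m[ice→φ0] = [1, 6, 1]
r6 m[ice→φ2] = [4, 8, 6]
r6 m[ice→φ3] = [3, 8, 5]
fixed point reached at round 6
traceback from cld: (cld=1, sprk=2, fog=2, slip=0, ice=0), score=4

assignment: (cld=1, sprk=2, fog=2, slip=0, ice=0); score = 4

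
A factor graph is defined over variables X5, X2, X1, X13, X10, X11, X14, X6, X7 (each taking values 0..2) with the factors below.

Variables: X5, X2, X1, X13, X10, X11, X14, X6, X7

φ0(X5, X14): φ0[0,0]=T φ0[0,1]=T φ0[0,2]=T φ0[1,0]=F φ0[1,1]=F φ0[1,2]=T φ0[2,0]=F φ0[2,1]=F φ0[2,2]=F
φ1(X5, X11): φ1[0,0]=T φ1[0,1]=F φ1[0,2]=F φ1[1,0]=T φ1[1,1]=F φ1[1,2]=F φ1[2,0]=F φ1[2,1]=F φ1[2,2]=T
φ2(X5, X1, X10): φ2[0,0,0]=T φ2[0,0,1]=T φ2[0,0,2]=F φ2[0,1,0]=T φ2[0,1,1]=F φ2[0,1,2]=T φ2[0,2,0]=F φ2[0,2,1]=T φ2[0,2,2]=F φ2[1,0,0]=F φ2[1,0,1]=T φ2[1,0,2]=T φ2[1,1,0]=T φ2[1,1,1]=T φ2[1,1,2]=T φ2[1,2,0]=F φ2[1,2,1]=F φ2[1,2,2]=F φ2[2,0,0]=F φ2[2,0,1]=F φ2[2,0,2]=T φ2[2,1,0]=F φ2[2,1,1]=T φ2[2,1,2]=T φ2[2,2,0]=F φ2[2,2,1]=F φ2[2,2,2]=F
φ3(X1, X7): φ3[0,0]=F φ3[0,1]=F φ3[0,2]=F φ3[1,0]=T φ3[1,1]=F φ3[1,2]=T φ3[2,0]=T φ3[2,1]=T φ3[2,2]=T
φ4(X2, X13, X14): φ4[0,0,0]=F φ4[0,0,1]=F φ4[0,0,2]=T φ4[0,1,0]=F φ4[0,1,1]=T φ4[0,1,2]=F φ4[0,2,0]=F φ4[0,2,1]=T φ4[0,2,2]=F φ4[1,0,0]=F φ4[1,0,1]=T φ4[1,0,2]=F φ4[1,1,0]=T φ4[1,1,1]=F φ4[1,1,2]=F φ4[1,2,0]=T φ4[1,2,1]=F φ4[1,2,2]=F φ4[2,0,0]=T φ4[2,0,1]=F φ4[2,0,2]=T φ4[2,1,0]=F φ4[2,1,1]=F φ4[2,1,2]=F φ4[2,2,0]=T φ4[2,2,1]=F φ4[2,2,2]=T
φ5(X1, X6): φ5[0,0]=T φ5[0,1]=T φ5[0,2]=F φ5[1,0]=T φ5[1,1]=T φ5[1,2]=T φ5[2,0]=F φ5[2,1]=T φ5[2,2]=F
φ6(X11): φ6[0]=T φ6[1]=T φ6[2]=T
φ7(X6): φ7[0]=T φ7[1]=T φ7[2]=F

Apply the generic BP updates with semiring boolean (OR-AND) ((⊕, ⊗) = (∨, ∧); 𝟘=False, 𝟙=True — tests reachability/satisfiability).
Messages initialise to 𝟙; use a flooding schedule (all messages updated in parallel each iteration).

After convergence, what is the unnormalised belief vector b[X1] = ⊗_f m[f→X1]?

init: all messages = 𝟙 over 3 values
r1 m[φ0→X5] = [T, T, F]
r1 m[φ0→X14] = [T, T, T]
r1 m[φ1→X5] = [T, T, T]
r1 m[φ1→X11] = [T, F, T]
r1 m[φ2→X5] = [T, T, T]
r1 m[φ2→X1] = [T, T, T]
r1 m[φ2→X10] = [T, T, T]
r1 m[φ3→X1] = [F, T, T]
r1 m[φ3→X7] = [T, T, T]
r1 m[φ4→X2] = [T, T, T]
r1 m[φ4→X13] = [T, T, T]
r1 m[φ4→X14] = [T, T, T]
r1 m[φ5→X1] = [T, T, T]
r1 m[φ5→X6] = [T, T, T]
r1 m[φ6→X11] = [T, T, T]
r1 m[φ7→X6] = [T, T, F]
r1 m[X5→φ0] = [T, T, T]
r1 m[X5→φ1] = [T, T, T]
r1 m[X5→φ2] = [T, T, T]
r1 m[X2→φ4] = [T, T, T]
r1 m[X1→φ2] = [T, T, T]
r1 m[X1→φ3] = [T, T, T]
r1 m[X1→φ5] = [T, T, T]
r1 m[X13→φ4] = [T, T, T]
r1 m[X10→φ2] = [T, T, T]
r1 m[X11→φ1] = [T, T, T]
r1 m[X11→φ6] = [T, T, T]
r1 m[X14→φ0] = [T, T, T]
r1 m[X14→φ4] = [T, T, T]
r1 m[X6→φ5] = [T, T, T]
r1 m[X6→φ7] = [T, T, T]
r1 m[X7→φ3] = [T, T, T]
r2 m[φ0→X5] = [T, T, F]
r2 m[φ0→X14] = [T, T, T]
r2 m[φ1→X5] = [T, T, T]
r2 m[φ1→X11] = [T, F, T]
r2 m[φ2→X5] = [T, T, T]
r2 m[φ2→X1] = [T, T, T]
r2 m[φ2→X10] = [T, T, T]
r2 m[φ3→X1] = [F, T, T]
r2 m[φ3→X7] = [T, T, T]
r2 m[φ4→X2] = [T, T, T]
r2 m[φ4→X13] = [T, T, T]
r2 m[φ4→X14] = [T, T, T]
r2 m[φ5→X1] = [T, T, T]
r2 m[φ5→X6] = [T, T, T]
r2 m[φ6→X11] = [T, T, T]
r2 m[φ7→X6] = [T, T, F]
r2 m[X5→φ0] = [T, T, T]
r2 m[X5→φ1] = [T, T, F]
r2 m[X5→φ2] = [T, T, F]
r2 m[X2→φ4] = [T, T, T]
r2 m[X1→φ2] = [F, T, T]
r2 m[X1→φ3] = [T, T, T]
r2 m[X1→φ5] = [F, T, T]
r2 m[X13→φ4] = [T, T, T]
r2 m[X10→φ2] = [T, T, T]
r2 m[X11→φ1] = [T, T, T]
r2 m[X11→φ6] = [T, F, T]
r2 m[X14→φ0] = [T, T, T]
r2 m[X14→φ4] = [T, T, T]
r2 m[X6→φ5] = [T, T, F]
r2 m[X6→φ7] = [T, T, T]
r2 m[X7→φ3] = [T, T, T]
r3 m[φ0→X5] = [T, T, F]
r3 m[φ0→X14] = [T, T, T]
r3 m[φ1→X5] = [T, T, T]
r3 m[φ1→X11] = [T, F, F]
r3 m[φ2→X5] = [T, T, T]
r3 m[φ2→X1] = [T, T, T]
r3 m[φ2→X10] = [T, T, T]
r3 m[φ3→X1] = [F, T, T]
r3 m[φ3→X7] = [T, T, T]
r3 m[φ4→X2] = [T, T, T]
r3 m[φ4→X13] = [T, T, T]
r3 m[φ4→X14] = [T, T, T]
r3 m[φ5→X1] = [T, T, T]
r3 m[φ5→X6] = [T, T, T]
r3 m[φ6→X11] = [T, T, T]
r3 m[φ7→X6] = [T, T, F]
r3 m[X5→φ0] = [T, T, T]
r3 m[X5→φ1] = [T, T, F]
r3 m[X5→φ2] = [T, T, F]
r3 m[X2→φ4] = [T, T, T]
r3 m[X1→φ2] = [F, T, T]
r3 m[X1→φ3] = [T, T, T]
r3 m[X1→φ5] = [F, T, T]
r3 m[X13→φ4] = [T, T, T]
r3 m[X10→φ2] = [T, T, T]
r3 m[X11→φ1] = [T, T, T]
r3 m[X11→φ6] = [T, F, T]
r3 m[X14→φ0] = [T, T, T]
r3 m[X14→φ4] = [T, T, T]
r3 m[X6→φ5] = [T, T, F]
r3 m[X6→φ7] = [T, T, T]
r3 m[X7→φ3] = [T, T, T]
r4 m[φ0→X5] = [T, T, F]
r4 m[φ0→X14] = [T, T, T]
r4 m[φ1→X5] = [T, T, T]
r4 m[φ1→X11] = [T, F, F]
r4 m[φ2→X5] = [T, T, T]
r4 m[φ2→X1] = [T, T, T]
r4 m[φ2→X10] = [T, T, T]
r4 m[φ3→X1] = [F, T, T]
r4 m[φ3→X7] = [T, T, T]
r4 m[φ4→X2] = [T, T, T]
r4 m[φ4→X13] = [T, T, T]
r4 m[φ4→X14] = [T, T, T]
r4 m[φ5→X1] = [T, T, T]
r4 m[φ5→X6] = [T, T, T]
r4 m[φ6→X11] = [T, T, T]
r4 m[φ7→X6] = [T, T, F]
r4 m[X5→φ0] = [T, T, T]
r4 m[X5→φ1] = [T, T, F]
r4 m[X5→φ2] = [T, T, F]
r4 m[X2→φ4] = [T, T, T]
r4 m[X1→φ2] = [F, T, T]
r4 m[X1→φ3] = [T, T, T]
r4 m[X1→φ5] = [F, T, T]
r4 m[X13→φ4] = [T, T, T]
r4 m[X10→φ2] = [T, T, T]
r4 m[X11→φ1] = [T, T, T]
r4 m[X11→φ6] = [T, F, F]
r4 m[X14→φ0] = [T, T, T]
r4 m[X14→φ4] = [T, T, T]
r4 m[X6→φ5] = [T, T, F]
r4 m[X6→φ7] = [T, T, T]
r4 m[X7→φ3] = [T, T, T]
r5 m[φ0→X5] = [T, T, F]
r5 m[φ0→X14] = [T, T, T]
r5 m[φ1→X5] = [T, T, T]
r5 m[φ1→X11] = [T, F, F]
r5 m[φ2→X5] = [T, T, T]
r5 m[φ2→X1] = [T, T, T]
r5 m[φ2→X10] = [T, T, T]
r5 m[φ3→X1] = [F, T, T]
r5 m[φ3→X7] = [T, T, T]
r5 m[φ4→X2] = [T, T, T]
r5 m[φ4→X13] = [T, T, T]
r5 m[φ4→X14] = [T, T, T]
r5 m[φ5→X1] = [T, T, T]
r5 m[φ5→X6] = [T, T, T]
r5 m[φ6→X11] = [T, T, T]
r5 m[φ7→X6] = [T, T, F]
r5 m[X5→φ0] = [T, T, T]
r5 m[X5→φ1] = [T, T, F]
r5 m[X5→φ2] = [T, T, F]
r5 m[X2→φ4] = [T, T, T]
r5 m[X1→φ2] = [F, T, T]
r5 m[X1→φ3] = [T, T, T]
r5 m[X1→φ5] = [F, T, T]
r5 m[X13→φ4] = [T, T, T]
r5 m[X10→φ2] = [T, T, T]
r5 m[X11→φ1] = [T, T, T]
r5 m[X11→φ6] = [T, F, F]
r5 m[X14→φ0] = [T, T, T]
r5 m[X14→φ4] = [T, T, T]
r5 m[X6→φ5] = [T, T, F]
r5 m[X6→φ7] = [T, T, T]
r5 m[X7→φ3] = [T, T, T]
fixed point reached at round 5
b[X1] = ⊗ incoming = [F, T, T]

b[X1] = [F, T, T]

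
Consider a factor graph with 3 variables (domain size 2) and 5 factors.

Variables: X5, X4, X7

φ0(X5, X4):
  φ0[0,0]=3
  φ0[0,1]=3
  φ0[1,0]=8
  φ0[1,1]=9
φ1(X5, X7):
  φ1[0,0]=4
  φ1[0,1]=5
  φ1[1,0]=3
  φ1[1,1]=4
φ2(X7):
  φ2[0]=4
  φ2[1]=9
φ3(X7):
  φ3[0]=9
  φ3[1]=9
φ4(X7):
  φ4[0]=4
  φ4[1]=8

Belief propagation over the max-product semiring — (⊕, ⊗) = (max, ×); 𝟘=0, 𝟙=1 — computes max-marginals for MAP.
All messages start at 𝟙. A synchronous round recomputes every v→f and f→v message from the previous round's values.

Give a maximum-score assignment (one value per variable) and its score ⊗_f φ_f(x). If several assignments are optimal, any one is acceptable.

init: all messages = 𝟙 over 2 values
r1 m[φ0→X5] = [3, 9]
r1 m[φ0→X4] = [8, 9]
r1 m[φ1→X5] = [5, 4]
r1 m[φ1→X7] = [4, 5]
r1 m[φ2→X7] = [4, 9]
r1 m[φ3→X7] = [9, 9]
r1 m[φ4→X7] = [4, 8]
r1 m[X5→φ0] = [1, 1]
r1 m[X5→φ1] = [1, 1]
r1 m[X4→φ0] = [1, 1]
r1 m[X7→φ1] = [1, 1]
r1 m[X7→φ2] = [1, 1]
r1 m[X7→φ3] = [1, 1]
r1 m[X7→φ4] = [1, 1]
r2 m[φ0→X5] = [3, 9]
r2 m[φ0→X4] = [8, 9]
r2 m[φ1→X5] = [5, 4]
r2 m[φ1→X7] = [4, 5]
r2 m[φ2→X7] = [4, 9]
r2 m[φ3→X7] = [9, 9]
r2 m[φ4→X7] = [4, 8]
r2 m[X5→φ0] = [5, 4]
r2 m[X5→φ1] = [3, 9]
r2 m[X4→φ0] = [1, 1]
r2 m[X7→φ1] = [144, 648]
r2 m[X7→φ2] = [144, 360]
r2 m[X7→φ3] = [64, 360]
r2 m[X7→φ4] = [144, 405]
r3 m[φ0→X5] = [3, 9]
r3 m[φ0→X4] = [32, 36]
r3 m[φ1→X5] = [3240, 2592]
r3 m[φ1→X7] = [27, 36]
r3 m[φ2→X7] = [4, 9]
r3 m[φ3→X7] = [9, 9]
r3 m[φ4→X7] = [4, 8]
r3 m[X5→φ0] = [5, 4]
r3 m[X5→φ1] = [3, 9]
r3 m[X4→φ0] = [1, 1]
r3 m[X7→φ1] = [144, 648]
r3 m[X7→φ2] = [144, 360]
r3 m[X7→φ3] = [64, 360]
r3 m[X7→φ4] = [144, 405]
r4 m[φ0→X5] = [3, 9]
r4 m[φ0→X4] = [32, 36]
r4 m[φ1→X5] = [3240, 2592]
r4 m[φ1→X7] = [27, 36]
r4 m[φ2→X7] = [4, 9]
r4 m[φ3→X7] = [9, 9]
r4 m[φ4→X7] = [4, 8]
r4 m[X5→φ0] = [3240, 2592]
r4 m[X5→φ1] = [3, 9]
r4 m[X4→φ0] = [1, 1]
r4 m[X7→φ1] = [144, 648]
r4 m[X7→φ2] = [972, 2592]
r4 m[X7→φ3] = [432, 2592]
r4 m[X7→φ4] = [972, 2916]
r5 m[φ0→X5] = [3, 9]
r5 m[φ0→X4] = [20736, 23328]
r5 m[φ1→X5] = [3240, 2592]
r5 m[φ1→X7] = [27, 36]
r5 m[φ2→X7] = [4, 9]
r5 m[φ3→X7] = [9, 9]
r5 m[φ4→X7] = [4, 8]
r5 m[X5→φ0] = [3240, 2592]
r5 m[X5→φ1] = [3, 9]
r5 m[X4→φ0] = [1, 1]
r5 m[X7→φ1] = [144, 648]
r5 m[X7→φ2] = [972, 2592]
r5 m[X7→φ3] = [432, 2592]
r5 m[X7→φ4] = [972, 2916]
r6 m[φ0→X5] = [3, 9]
r6 m[φ0→X4] = [20736, 23328]
r6 m[φ1→X5] = [3240, 2592]
r6 m[φ1→X7] = [27, 36]
r6 m[φ2→X7] = [4, 9]
r6 m[φ3→X7] = [9, 9]
r6 m[φ4→X7] = [4, 8]
r6 m[X5→φ0] = [3240, 2592]
r6 m[X5→φ1] = [3, 9]
r6 m[X4→φ0] = [1, 1]
r6 m[X7→φ1] = [144, 648]
r6 m[X7→φ2] = [972, 2592]
r6 m[X7→φ3] = [432, 2592]
r6 m[X7→φ4] = [972, 2916]
fixed point reached at round 6
traceback from X5: (X5=1, X4=1, X7=1), score=23328

assignment: (X5=1, X4=1, X7=1); score = 23328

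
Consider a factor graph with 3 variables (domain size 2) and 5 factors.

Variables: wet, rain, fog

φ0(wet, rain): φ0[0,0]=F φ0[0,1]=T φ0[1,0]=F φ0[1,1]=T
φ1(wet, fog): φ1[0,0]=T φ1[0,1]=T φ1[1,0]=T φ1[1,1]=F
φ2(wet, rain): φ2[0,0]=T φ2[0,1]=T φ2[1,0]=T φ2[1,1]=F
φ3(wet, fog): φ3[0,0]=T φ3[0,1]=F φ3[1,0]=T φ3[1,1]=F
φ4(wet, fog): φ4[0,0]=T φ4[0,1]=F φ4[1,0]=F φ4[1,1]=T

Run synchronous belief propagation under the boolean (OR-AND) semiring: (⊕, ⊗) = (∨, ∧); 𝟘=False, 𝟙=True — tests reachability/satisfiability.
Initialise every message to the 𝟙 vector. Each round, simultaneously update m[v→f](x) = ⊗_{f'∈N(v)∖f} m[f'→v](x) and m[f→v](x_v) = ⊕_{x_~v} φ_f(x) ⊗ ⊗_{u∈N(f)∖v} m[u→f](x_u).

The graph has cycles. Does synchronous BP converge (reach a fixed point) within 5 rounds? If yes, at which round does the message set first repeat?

init: all messages = 𝟙 over 2 values
r1 m[φ0→wet] = [T, T]
r1 m[φ0→rain] = [F, T]
r1 m[φ1→wet] = [T, T]
r1 m[φ1→fog] = [T, T]
r1 m[φ2→wet] = [T, T]
r1 m[φ2→rain] = [T, T]
r1 m[φ3→wet] = [T, T]
r1 m[φ3→fog] = [T, F]
r1 m[φ4→wet] = [T, T]
r1 m[φ4→fog] = [T, T]
r1 m[wet→φ0] = [T, T]
r1 m[wet→φ1] = [T, T]
r1 m[wet→φ2] = [T, T]
r1 m[wet→φ3] = [T, T]
r1 m[wet→φ4] = [T, T]
r1 m[rain→φ0] = [T, T]
r1 m[rain→φ2] = [T, T]
r1 m[fog→φ1] = [T, T]
r1 m[fog→φ3] = [T, T]
r1 m[fog→φ4] = [T, T]
r2 m[φ0→wet] = [T, T]
r2 m[φ0→rain] = [F, T]
r2 m[φ1→wet] = [T, T]
r2 m[φ1→fog] = [T, T]
r2 m[φ2→wet] = [T, T]
r2 m[φ2→rain] = [T, T]
r2 m[φ3→wet] = [T, T]
r2 m[φ3→fog] = [T, F]
r2 m[φ4→wet] = [T, T]
r2 m[φ4→fog] = [T, T]
r2 m[wet→φ0] = [T, T]
r2 m[wet→φ1] = [T, T]
r2 m[wet→φ2] = [T, T]
r2 m[wet→φ3] = [T, T]
r2 m[wet→φ4] = [T, T]
r2 m[rain→φ0] = [T, T]
r2 m[rain→φ2] = [F, T]
r2 m[fog→φ1] = [T, F]
r2 m[fog→φ3] = [T, T]
r2 m[fog→φ4] = [T, F]
r3 m[φ0→wet] = [T, T]
r3 m[φ0→rain] = [F, T]
r3 m[φ1→wet] = [T, T]
r3 m[φ1→fog] = [T, T]
r3 m[φ2→wet] = [T, F]
r3 m[φ2→rain] = [T, T]
r3 m[φ3→wet] = [T, T]
r3 m[φ3→fog] = [T, F]
r3 m[φ4→wet] = [T, F]
r3 m[φ4→fog] = [T, T]
r3 m[wet→φ0] = [T, T]
r3 m[wet→φ1] = [T, T]
r3 m[wet→φ2] = [T, T]
r3 m[wet→φ3] = [T, T]
r3 m[wet→φ4] = [T, T]
r3 m[rain→φ0] = [T, T]
r3 m[rain→φ2] = [F, T]
r3 m[fog→φ1] = [T, F]
r3 m[fog→φ3] = [T, T]
r3 m[fog→φ4] = [T, F]
r4 m[φ0→wet] = [T, T]
r4 m[φ0→rain] = [F, T]
r4 m[φ1→wet] = [T, T]
r4 m[φ1→fog] = [T, T]
r4 m[φ2→wet] = [T, F]
r4 m[φ2→rain] = [T, T]
r4 m[φ3→wet] = [T, T]
r4 m[φ3→fog] = [T, F]
r4 m[φ4→wet] = [T, F]
r4 m[φ4→fog] = [T, T]
r4 m[wet→φ0] = [T, F]
r4 m[wet→φ1] = [T, F]
r4 m[wet→φ2] = [T, F]
r4 m[wet→φ3] = [T, F]
r4 m[wet→φ4] = [T, F]
r4 m[rain→φ0] = [T, T]
r4 m[rain→φ2] = [F, T]
r4 m[fog→φ1] = [T, F]
r4 m[fog→φ3] = [T, T]
r4 m[fog→φ4] = [T, F]
r5 m[φ0→wet] = [T, T]
r5 m[φ0→rain] = [F, T]
r5 m[φ1→wet] = [T, T]
r5 m[φ1→fog] = [T, T]
r5 m[φ2→wet] = [T, F]
r5 m[φ2→rain] = [T, T]
r5 m[φ3→wet] = [T, T]
r5 m[φ3→fog] = [T, F]
r5 m[φ4→wet] = [T, F]
r5 m[φ4→fog] = [T, F]
r5 m[wet→φ0] = [T, F]
r5 m[wet→φ1] = [T, F]
r5 m[wet→φ2] = [T, F]
r5 m[wet→φ3] = [T, F]
r5 m[wet→φ4] = [T, F]
r5 m[rain→φ0] = [T, T]
r5 m[rain→φ2] = [F, T]
r5 m[fog→φ1] = [T, F]
r5 m[fog→φ3] = [T, T]
r5 m[fog→φ4] = [T, F]
no fixed point within 5 rounds

NOT CONVERGED within 5 rounds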